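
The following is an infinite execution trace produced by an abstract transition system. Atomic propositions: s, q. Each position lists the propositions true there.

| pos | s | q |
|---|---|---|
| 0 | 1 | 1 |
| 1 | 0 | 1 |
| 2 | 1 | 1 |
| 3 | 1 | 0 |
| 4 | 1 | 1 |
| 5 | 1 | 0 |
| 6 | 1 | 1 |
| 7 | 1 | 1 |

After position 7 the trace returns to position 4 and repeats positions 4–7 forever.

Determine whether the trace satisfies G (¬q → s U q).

Holds

¬q → s U q holds at every position 0..7, and those are all positions ever visited, so G (¬q → s U q) holds.
Positions where ¬q holds: 3, 5.
Check s U q at each: 3→ok, 5→ok.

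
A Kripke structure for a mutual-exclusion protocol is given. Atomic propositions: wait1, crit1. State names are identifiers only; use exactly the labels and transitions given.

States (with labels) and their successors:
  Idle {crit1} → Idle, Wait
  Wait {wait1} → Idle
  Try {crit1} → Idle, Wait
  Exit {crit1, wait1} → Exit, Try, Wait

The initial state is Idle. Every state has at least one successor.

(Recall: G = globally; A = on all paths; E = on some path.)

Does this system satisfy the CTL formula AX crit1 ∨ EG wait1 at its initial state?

Does not hold

States satisfying crit1: {Idle, Try, Exit}.
States satisfying AX crit1: {Wait}.
States satisfying wait1: {Wait, Exit}.
States satisfying EG wait1: {Exit}.
States satisfying AX crit1 ∨ EG wait1: {Wait, Exit}.
Idle ∉ Sat(AX crit1 ∨ EG wait1).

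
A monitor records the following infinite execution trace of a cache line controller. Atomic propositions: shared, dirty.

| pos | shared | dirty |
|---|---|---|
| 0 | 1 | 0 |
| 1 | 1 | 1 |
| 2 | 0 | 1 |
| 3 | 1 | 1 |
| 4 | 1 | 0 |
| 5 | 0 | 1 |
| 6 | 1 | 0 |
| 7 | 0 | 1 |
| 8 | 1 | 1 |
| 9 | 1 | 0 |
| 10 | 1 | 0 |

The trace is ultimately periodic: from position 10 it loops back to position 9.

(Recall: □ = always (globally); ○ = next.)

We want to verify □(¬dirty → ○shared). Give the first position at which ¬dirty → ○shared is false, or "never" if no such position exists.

Check ¬dirty → ○shared at each position in order: 0 ✓, 1 ✓, 2 ✓, 3 ✓.
At position 4 the labels are {shared} and the next position 5 has {dirty}, so ¬dirty → ○shared is false there. This is the first violation.

4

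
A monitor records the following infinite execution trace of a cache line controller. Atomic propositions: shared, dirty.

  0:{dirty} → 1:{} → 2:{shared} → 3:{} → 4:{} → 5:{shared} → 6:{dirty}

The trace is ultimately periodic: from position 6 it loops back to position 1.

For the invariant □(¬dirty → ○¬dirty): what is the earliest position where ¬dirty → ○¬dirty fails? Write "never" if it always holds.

5

Check ¬dirty → ○¬dirty at each position in order: 0 ✓, 1 ✓, 2 ✓, 3 ✓, 4 ✓.
At position 5 the labels are {shared} and the next position 6 has {dirty}, so ¬dirty → ○¬dirty is false there. This is the first violation.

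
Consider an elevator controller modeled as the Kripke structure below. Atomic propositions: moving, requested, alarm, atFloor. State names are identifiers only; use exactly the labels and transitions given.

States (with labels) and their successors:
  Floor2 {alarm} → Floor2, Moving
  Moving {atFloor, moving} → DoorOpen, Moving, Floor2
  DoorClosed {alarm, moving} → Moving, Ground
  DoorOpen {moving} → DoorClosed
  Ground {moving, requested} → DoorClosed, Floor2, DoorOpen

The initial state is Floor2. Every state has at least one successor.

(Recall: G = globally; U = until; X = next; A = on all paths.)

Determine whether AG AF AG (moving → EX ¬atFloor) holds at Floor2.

States satisfying AF AG (moving → EX ¬atFloor): {Floor2, Moving, DoorClosed, DoorOpen, Ground}.
States satisfying AG AF AG (moving → EX ¬atFloor): {Floor2, Moving, DoorClosed, DoorOpen, Ground}.
Every state reachable from Floor2 satisfies AF AG (moving → EX ¬atFloor).
Floor2 ∈ Sat(AG AF AG (moving → EX ¬atFloor)).

Satisfied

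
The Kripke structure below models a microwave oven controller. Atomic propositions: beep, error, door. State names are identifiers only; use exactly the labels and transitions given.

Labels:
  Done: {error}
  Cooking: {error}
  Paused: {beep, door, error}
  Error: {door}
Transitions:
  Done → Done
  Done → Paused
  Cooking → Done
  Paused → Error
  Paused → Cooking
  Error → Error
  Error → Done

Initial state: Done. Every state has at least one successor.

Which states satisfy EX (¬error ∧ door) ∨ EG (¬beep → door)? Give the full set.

{Paused, Error}

States satisfying ¬error ∧ door: {Error}.
States satisfying EX (¬error ∧ door): {Paused, Error}.
States satisfying ¬beep → door: {Paused, Error}.
States satisfying EG (¬beep → door): {Paused, Error}.
States satisfying EX (¬error ∧ door) ∨ EG (¬beep → door): {Paused, Error}.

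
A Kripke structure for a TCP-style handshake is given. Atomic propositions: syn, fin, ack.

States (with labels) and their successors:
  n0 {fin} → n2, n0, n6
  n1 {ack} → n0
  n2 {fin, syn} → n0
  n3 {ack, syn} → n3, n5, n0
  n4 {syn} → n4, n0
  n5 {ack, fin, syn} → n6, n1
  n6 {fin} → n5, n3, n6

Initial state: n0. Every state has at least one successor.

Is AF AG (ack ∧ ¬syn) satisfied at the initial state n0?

States satisfying AG (ack ∧ ¬syn): ∅.
States satisfying AF AG (ack ∧ ¬syn): ∅.
There is a path from n0 along which AG (ack ∧ ¬syn) never holds.
n0 ∉ Sat(AF AG (ack ∧ ¬syn)).

Does not hold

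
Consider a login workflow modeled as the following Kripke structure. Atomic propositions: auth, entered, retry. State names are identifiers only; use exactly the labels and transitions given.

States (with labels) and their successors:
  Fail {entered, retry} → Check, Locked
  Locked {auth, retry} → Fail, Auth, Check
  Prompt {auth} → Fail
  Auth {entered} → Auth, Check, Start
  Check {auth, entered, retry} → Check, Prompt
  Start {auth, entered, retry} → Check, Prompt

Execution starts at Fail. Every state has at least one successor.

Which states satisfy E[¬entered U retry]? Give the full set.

{Fail, Locked, Prompt, Check, Start}

States satisfying ¬entered: {Locked, Prompt}.
States satisfying retry: {Fail, Locked, Check, Start}.
States satisfying E[¬entered U retry]: {Fail, Locked, Prompt, Check, Start}.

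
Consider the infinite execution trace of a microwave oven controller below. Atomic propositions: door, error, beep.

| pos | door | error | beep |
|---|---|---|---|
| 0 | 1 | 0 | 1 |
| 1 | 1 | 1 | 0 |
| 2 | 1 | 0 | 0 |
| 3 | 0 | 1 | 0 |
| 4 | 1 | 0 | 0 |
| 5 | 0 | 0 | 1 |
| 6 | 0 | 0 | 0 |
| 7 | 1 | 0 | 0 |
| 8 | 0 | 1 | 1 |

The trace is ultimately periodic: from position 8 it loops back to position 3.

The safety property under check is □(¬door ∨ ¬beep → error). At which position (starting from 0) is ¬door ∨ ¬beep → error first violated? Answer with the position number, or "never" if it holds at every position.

2

Check ¬door ∨ ¬beep → error at each position in order: 0 ✓, 1 ✓.
At position 2 the labels are {door}, so ¬door ∨ ¬beep → error is false there. This is the first violation.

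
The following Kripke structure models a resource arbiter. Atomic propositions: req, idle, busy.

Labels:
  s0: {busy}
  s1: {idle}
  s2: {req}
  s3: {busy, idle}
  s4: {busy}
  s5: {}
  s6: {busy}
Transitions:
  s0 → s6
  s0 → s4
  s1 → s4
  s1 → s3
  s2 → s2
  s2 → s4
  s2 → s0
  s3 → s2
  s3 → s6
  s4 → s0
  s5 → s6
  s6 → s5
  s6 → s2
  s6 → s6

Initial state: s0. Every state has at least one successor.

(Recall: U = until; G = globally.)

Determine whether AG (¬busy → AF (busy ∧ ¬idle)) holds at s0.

Violated

States satisfying ¬busy → AF (busy ∧ ¬idle): {s0, s3, s4, s5, s6}.
States satisfying AG (¬busy → AF (busy ∧ ¬idle)): ∅.
s2 is reachable from s0 and violates ¬busy → AF (busy ∧ ¬idle), so AG fails at s0.
s0 ∉ Sat(AG (¬busy → AF (busy ∧ ¬idle))).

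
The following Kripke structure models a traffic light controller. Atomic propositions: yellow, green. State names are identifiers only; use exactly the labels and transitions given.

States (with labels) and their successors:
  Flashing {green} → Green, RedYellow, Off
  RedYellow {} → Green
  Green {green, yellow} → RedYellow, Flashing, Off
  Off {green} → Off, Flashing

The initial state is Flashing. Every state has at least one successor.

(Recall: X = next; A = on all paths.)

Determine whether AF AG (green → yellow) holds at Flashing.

States satisfying AG (green → yellow): ∅.
States satisfying AF AG (green → yellow): ∅.
There is a path from Flashing along which AG (green → yellow) never holds.
Flashing ∉ Sat(AF AG (green → yellow)).

No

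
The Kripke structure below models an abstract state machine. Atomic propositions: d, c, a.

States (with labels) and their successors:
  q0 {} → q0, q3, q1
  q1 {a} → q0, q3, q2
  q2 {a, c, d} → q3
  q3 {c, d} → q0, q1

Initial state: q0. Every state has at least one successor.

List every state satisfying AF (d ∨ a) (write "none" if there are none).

{q1, q2, q3}

States satisfying d ∨ a: {q1, q2, q3}.
States satisfying AF (d ∨ a): {q1, q2, q3}.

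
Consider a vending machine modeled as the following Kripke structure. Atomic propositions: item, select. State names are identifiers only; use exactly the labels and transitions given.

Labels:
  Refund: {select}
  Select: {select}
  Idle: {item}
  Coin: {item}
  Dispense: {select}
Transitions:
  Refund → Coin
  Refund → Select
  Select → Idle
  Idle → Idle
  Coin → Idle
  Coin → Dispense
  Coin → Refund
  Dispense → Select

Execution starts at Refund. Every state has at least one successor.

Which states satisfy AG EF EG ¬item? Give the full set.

none

States satisfying EF EG ¬item: ∅.
States satisfying AG EF EG ¬item: ∅.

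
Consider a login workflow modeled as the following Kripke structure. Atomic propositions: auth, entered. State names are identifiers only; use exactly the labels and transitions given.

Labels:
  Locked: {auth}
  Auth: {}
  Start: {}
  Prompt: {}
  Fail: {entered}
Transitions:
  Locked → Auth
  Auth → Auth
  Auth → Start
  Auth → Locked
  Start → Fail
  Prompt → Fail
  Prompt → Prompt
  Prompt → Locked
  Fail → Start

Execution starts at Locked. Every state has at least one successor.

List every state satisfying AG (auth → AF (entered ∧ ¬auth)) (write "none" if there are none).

States satisfying auth → AF (entered ∧ ¬auth): {Auth, Start, Prompt, Fail}.
States satisfying AG (auth → AF (entered ∧ ¬auth)): {Start, Fail}.

{Start, Fail}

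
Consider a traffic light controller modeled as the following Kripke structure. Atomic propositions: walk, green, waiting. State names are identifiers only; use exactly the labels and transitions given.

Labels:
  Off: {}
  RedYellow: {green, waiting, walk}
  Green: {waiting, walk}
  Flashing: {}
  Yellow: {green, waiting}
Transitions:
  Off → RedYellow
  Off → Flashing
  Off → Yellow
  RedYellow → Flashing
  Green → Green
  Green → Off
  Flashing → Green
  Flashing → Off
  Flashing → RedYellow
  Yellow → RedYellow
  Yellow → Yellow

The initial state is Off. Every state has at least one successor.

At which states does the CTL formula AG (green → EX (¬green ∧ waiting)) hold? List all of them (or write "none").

none

States satisfying green → EX (¬green ∧ waiting): {Off, Green, Flashing}.
States satisfying AG (green → EX (¬green ∧ waiting)): ∅.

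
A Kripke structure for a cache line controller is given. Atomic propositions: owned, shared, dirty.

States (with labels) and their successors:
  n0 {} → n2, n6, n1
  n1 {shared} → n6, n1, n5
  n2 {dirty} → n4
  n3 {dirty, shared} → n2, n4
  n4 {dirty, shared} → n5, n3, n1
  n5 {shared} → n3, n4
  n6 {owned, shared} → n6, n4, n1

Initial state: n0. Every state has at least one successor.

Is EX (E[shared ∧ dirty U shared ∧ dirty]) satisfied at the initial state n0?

States satisfying E[shared ∧ dirty U shared ∧ dirty]: {n3, n4}.
States satisfying EX (E[shared ∧ dirty U shared ∧ dirty]): {n2, n3, n4, n5, n6}.
No suitable path/successor from n0 witnesses the formula.
n0 ∉ Sat(EX (E[shared ∧ dirty U shared ∧ dirty])).

Does not hold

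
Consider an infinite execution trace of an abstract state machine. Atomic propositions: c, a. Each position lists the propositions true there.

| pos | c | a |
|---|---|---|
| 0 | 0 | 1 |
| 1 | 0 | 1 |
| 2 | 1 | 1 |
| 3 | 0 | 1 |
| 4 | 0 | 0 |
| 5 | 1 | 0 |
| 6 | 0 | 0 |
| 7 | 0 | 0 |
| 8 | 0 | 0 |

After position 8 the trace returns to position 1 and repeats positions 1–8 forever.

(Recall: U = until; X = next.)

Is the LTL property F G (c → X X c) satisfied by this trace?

No

G (c → X X c) is false at every position 0..8, so it never becomes true and F G (c → X X c) fails.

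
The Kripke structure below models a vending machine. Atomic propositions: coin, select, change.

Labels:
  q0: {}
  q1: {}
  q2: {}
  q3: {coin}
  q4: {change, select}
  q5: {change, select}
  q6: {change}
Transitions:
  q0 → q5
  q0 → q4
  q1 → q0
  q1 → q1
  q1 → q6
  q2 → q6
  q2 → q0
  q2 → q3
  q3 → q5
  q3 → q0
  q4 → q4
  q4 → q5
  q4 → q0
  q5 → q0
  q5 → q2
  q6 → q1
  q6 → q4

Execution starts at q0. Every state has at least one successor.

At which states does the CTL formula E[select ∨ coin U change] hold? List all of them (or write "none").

States satisfying select ∨ coin: {q3, q4, q5}.
States satisfying change: {q4, q5, q6}.
States satisfying E[select ∨ coin U change]: {q3, q4, q5, q6}.

{q3, q4, q5, q6}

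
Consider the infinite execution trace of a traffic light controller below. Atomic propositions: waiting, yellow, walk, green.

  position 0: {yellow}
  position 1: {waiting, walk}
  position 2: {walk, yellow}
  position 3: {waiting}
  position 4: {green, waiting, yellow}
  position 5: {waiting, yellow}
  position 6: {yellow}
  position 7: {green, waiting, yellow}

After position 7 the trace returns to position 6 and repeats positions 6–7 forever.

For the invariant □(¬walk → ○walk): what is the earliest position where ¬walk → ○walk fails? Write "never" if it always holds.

3

Check ¬walk → ○walk at each position in order: 0 ✓, 1 ✓, 2 ✓.
At position 3 the labels are {waiting} and the next position 4 has {green, waiting, yellow}, so ¬walk → ○walk is false there. This is the first violation.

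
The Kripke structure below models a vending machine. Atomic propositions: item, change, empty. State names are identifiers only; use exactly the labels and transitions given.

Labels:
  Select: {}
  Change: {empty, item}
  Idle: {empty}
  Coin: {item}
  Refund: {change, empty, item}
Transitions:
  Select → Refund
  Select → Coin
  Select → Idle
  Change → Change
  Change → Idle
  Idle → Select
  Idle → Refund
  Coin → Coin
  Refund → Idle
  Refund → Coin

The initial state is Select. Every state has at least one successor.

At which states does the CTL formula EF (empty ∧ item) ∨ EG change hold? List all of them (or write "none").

States satisfying empty ∧ item: {Change, Refund}.
States satisfying EF (empty ∧ item): {Select, Change, Idle, Refund}.
States satisfying change: {Refund}.
States satisfying EG change: ∅.
States satisfying EF (empty ∧ item) ∨ EG change: {Select, Change, Idle, Refund}.

{Select, Change, Idle, Refund}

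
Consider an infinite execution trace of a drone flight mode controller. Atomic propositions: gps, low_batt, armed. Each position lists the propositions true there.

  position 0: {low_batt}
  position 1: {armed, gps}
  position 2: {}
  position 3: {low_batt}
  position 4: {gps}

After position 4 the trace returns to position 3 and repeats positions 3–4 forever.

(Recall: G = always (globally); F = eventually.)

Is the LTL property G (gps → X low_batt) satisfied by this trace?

gps → X low_batt must hold at every position from 0 onward. It fails at position 1, so G (gps → X low_batt) is false.
Positions where gps holds: 1, 4.
Check X low_batt at each: 1→fails, 4→ok.

Violated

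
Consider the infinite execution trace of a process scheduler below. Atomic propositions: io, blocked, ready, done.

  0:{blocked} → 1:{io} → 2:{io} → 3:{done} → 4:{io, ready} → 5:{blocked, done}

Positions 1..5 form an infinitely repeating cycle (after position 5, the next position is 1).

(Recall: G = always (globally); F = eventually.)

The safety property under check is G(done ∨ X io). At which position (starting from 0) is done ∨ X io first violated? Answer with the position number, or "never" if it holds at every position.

Check done ∨ X io at each position in order: 0 ✓, 1 ✓.
At position 2 the labels are {io} and the next position 3 has {done}, so done ∨ X io is false there. This is the first violation.

2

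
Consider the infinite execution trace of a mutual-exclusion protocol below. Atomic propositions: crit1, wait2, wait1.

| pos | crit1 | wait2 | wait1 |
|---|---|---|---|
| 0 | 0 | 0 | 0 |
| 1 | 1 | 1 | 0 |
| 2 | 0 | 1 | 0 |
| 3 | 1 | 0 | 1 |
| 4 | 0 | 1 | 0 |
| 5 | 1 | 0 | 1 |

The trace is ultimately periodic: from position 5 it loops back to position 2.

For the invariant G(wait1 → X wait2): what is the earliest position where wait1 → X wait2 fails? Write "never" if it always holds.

wait1 → X wait2 holds at every position 0..5, and those are all the positions the trace ever visits, so the invariant G(wait1 → X wait2) is never violated.

never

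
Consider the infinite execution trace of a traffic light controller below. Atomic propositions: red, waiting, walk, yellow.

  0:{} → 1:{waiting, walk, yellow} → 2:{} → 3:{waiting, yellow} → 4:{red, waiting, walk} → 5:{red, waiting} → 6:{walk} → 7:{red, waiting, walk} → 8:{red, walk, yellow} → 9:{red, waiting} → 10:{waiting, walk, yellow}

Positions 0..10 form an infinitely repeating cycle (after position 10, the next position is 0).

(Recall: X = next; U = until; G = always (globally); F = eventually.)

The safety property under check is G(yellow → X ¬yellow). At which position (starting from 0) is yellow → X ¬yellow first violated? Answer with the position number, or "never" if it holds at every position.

never

yellow → X ¬yellow holds at every position 0..10, and those are all the positions the trace ever visits, so the invariant G(yellow → X ¬yellow) is never violated.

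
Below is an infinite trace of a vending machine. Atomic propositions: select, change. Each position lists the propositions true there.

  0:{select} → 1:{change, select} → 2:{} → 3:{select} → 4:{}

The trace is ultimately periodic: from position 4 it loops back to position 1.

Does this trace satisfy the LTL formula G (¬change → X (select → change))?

¬change → X (select → change) must hold at every position from 0 onward. It fails at position 2, so G (¬change → X (select → change)) is false.
Positions where ¬change holds: 0, 2, 3, 4.
Check X (select → change) at each: 0→ok, 2→fails, 3→ok, 4→ok.

No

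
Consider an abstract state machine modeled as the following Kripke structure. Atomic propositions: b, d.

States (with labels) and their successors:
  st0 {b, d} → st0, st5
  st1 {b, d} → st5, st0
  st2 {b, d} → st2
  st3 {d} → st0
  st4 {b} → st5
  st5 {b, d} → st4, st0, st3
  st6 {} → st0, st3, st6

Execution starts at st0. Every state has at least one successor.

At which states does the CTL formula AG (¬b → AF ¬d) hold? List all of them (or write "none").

States satisfying ¬b → AF ¬d: {st0, st1, st2, st4, st5, st6}.
States satisfying AG (¬b → AF ¬d): {st2}.

{st2}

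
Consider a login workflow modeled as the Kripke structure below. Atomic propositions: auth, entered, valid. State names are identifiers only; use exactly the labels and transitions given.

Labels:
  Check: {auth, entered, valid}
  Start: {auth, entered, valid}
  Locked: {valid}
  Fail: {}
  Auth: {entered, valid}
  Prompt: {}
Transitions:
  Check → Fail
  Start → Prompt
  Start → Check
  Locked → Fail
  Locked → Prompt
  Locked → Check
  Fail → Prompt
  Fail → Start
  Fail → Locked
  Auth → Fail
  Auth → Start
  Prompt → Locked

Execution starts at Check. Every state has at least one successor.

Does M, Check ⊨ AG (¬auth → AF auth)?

States satisfying ¬auth → AF auth: {Check, Start}.
States satisfying AG (¬auth → AF auth): ∅.
Fail is reachable from Check and violates ¬auth → AF auth, so AG fails at Check.
Check ∉ Sat(AG (¬auth → AF auth)).

Violated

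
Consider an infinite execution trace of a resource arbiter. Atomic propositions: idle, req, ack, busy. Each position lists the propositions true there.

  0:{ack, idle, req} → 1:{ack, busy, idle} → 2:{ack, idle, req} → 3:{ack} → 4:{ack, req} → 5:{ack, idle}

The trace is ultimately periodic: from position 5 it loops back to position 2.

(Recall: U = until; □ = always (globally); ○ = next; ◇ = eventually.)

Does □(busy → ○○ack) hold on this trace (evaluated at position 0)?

Satisfied

busy → ○○ack holds at every position 0..5, and those are all positions ever visited, so □(busy → ○○ack) holds.
Positions where busy holds: 1.
Check ○○ack at each: 1→ok.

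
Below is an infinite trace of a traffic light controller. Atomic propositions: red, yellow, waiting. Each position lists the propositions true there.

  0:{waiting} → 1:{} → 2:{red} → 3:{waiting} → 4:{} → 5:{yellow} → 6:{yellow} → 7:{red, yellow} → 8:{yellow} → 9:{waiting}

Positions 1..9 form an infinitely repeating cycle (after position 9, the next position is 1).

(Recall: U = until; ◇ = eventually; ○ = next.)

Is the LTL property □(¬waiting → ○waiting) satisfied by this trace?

No

¬waiting → ○waiting must hold at every position from 0 onward. It fails at position 1, so □(¬waiting → ○waiting) is false.
Positions where ¬waiting holds: 1, 2, 4, 5, 6, 7, 8.
Check ○waiting at each: 1→fails, 2→ok, 4→fails, 5→fails, 6→fails, 7→fails, 8→ok.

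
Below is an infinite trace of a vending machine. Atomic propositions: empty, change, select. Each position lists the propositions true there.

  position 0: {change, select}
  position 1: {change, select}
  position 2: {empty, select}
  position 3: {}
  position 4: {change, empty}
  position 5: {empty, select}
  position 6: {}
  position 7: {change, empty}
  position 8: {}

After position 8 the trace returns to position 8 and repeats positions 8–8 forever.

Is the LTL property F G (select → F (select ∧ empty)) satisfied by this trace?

G (select → F (select ∧ empty)) holds at position 0, which is reachable from 0, so F G (select → F (select ∧ empty)) holds.

Holds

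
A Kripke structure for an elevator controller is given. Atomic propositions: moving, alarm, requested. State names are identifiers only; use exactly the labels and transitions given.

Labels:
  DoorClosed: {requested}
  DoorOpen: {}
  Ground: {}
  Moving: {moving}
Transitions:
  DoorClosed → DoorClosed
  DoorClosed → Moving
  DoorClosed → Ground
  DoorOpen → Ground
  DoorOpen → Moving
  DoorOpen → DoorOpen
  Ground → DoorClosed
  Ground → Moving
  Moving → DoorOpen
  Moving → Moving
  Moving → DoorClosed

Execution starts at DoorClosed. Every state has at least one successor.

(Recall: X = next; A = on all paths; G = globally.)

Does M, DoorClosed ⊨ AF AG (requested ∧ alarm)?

States satisfying AG (requested ∧ alarm): ∅.
States satisfying AF AG (requested ∧ alarm): ∅.
There is a path from DoorClosed along which AG (requested ∧ alarm) never holds.
DoorClosed ∉ Sat(AF AG (requested ∧ alarm)).

No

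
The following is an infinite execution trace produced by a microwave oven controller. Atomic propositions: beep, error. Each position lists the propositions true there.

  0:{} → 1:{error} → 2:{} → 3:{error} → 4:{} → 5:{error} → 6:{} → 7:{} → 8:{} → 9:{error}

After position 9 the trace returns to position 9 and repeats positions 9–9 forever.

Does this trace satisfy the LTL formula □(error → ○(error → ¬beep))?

error → ○(error → ¬beep) holds at every position 0..9, and those are all positions ever visited, so □(error → ○(error → ¬beep)) holds.
Positions where error holds: 1, 3, 5, 9.
Check ○(error → ¬beep) at each: 1→ok, 3→ok, 5→ok, 9→ok.

Holds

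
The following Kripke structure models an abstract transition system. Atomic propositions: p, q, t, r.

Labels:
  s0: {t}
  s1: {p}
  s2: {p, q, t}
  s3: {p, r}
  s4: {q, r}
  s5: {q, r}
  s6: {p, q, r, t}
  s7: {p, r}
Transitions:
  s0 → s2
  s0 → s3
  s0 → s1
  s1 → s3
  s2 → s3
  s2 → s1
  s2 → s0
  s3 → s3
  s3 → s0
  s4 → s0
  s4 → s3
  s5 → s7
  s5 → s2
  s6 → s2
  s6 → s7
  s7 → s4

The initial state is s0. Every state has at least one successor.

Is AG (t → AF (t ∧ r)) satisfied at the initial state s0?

States satisfying t → AF (t ∧ r): {s1, s3, s4, s5, s6, s7}.
States satisfying AG (t → AF (t ∧ r)): ∅.
s0 is reachable from s0 and violates t → AF (t ∧ r), so AG fails at s0.
s0 ∉ Sat(AG (t → AF (t ∧ r))).

Violated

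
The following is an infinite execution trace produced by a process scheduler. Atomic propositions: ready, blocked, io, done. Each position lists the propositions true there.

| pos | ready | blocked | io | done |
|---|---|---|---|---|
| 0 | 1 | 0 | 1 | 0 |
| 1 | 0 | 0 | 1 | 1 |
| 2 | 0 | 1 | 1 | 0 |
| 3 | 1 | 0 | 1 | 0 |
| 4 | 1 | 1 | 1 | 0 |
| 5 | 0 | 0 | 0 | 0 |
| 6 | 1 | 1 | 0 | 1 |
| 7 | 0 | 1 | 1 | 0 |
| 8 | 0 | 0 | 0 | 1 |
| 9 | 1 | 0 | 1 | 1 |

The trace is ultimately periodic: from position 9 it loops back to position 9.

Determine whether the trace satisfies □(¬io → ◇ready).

¬io → ◇ready holds at every position 0..9, and those are all positions ever visited, so □(¬io → ◇ready) holds.
Positions where ¬io holds: 5, 6, 8.
Check ◇ready at each: 5→ok, 6→ok, 8→ok.

Satisfied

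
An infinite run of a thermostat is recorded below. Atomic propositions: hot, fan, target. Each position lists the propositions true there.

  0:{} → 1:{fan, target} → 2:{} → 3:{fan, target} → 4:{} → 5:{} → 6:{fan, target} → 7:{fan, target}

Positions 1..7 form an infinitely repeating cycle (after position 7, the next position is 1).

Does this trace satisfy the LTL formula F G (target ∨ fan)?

G (target ∨ fan) is false at every position 0..7, so it never becomes true and F G (target ∨ fan) fails.

Violated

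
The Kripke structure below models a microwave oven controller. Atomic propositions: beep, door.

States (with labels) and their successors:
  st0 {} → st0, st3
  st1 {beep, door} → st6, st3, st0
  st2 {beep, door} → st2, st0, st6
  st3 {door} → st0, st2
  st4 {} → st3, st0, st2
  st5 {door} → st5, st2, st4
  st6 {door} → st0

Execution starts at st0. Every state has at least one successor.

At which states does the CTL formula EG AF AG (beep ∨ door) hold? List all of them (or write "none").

States satisfying AF AG (beep ∨ door): ∅.
States satisfying EG AF AG (beep ∨ door): ∅.

none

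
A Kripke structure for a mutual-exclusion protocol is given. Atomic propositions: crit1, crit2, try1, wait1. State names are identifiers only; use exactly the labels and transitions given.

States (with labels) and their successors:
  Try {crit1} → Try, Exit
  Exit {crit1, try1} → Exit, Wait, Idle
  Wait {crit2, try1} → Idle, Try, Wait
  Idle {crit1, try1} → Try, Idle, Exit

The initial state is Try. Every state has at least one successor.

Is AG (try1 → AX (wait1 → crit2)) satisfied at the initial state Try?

States satisfying try1 → AX (wait1 → crit2): {Try, Exit, Wait, Idle}.
States satisfying AG (try1 → AX (wait1 → crit2)): {Try, Exit, Wait, Idle}.
Every state reachable from Try satisfies try1 → AX (wait1 → crit2).
Try ∈ Sat(AG (try1 → AX (wait1 → crit2))).

Yes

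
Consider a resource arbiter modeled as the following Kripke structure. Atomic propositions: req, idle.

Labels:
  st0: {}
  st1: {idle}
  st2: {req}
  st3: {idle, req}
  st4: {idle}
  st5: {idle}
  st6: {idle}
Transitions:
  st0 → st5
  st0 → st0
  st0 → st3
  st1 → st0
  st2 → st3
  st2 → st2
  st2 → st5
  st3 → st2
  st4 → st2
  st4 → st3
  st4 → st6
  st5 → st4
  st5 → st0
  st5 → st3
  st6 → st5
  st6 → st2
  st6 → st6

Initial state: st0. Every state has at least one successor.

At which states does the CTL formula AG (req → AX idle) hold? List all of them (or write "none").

States satisfying req → AX idle: {st0, st1, st4, st5, st6}.
States satisfying AG (req → AX idle): ∅.

none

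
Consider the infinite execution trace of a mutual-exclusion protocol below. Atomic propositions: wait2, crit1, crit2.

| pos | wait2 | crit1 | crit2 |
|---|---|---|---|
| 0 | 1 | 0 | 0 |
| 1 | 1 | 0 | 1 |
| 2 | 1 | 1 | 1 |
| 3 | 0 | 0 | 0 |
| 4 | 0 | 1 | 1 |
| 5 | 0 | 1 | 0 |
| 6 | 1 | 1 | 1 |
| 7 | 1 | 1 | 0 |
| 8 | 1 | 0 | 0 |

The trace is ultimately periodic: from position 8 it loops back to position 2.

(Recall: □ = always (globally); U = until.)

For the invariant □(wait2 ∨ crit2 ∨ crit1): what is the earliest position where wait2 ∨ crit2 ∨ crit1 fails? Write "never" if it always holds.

Check wait2 ∨ crit2 ∨ crit1 at each position in order: 0 ✓, 1 ✓, 2 ✓.
At position 3 the labels are {}, so wait2 ∨ crit2 ∨ crit1 is false there. This is the first violation.

3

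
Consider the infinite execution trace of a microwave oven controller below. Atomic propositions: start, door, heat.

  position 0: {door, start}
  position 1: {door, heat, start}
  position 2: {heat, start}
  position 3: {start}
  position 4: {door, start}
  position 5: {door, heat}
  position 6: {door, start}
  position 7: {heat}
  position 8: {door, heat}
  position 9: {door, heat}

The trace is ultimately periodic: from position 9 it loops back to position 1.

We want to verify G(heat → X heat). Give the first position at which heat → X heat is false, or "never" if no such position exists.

2

Check heat → X heat at each position in order: 0 ✓, 1 ✓.
At position 2 the labels are {heat, start} and the next position 3 has {start}, so heat → X heat is false there. This is the first violation.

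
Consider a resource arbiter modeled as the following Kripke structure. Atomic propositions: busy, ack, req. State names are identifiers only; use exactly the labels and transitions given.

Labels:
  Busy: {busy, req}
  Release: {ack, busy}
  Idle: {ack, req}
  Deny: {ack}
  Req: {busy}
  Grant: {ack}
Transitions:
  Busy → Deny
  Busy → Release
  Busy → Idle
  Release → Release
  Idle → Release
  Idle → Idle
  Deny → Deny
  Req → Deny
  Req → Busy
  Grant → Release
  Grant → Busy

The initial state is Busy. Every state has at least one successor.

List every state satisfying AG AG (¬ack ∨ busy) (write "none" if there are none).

States satisfying AG (¬ack ∨ busy): {Release}.
States satisfying AG AG (¬ack ∨ busy): {Release}.

{Release}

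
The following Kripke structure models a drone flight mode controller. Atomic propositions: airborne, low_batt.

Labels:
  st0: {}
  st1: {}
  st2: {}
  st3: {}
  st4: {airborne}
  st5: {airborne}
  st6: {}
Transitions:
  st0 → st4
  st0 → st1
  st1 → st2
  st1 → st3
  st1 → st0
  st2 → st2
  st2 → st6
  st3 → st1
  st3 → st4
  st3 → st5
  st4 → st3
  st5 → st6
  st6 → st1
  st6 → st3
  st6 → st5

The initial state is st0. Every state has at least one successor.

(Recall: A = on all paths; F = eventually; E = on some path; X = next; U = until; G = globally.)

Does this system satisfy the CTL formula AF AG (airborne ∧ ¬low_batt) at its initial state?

No

States satisfying AG (airborne ∧ ¬low_batt): ∅.
States satisfying AF AG (airborne ∧ ¬low_batt): ∅.
There is a path from st0 along which AG (airborne ∧ ¬low_batt) never holds.
st0 ∉ Sat(AF AG (airborne ∧ ¬low_batt)).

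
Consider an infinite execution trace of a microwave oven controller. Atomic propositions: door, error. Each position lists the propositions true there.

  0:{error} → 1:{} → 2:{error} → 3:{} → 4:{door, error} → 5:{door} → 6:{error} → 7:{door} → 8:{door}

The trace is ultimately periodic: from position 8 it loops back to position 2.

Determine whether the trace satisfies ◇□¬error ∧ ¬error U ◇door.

Violated

□¬error is false at every position 0..8, so it never becomes true and ◇□¬error fails.
Walking from position 0: ◇door first holds at position 0, and ¬error holds at every earlier position along the way, so ¬error U ◇door holds.
At position 0: ◇□¬error is false; ¬error U ◇door is true; so ◇□¬error ∧ ¬error U ◇door is false.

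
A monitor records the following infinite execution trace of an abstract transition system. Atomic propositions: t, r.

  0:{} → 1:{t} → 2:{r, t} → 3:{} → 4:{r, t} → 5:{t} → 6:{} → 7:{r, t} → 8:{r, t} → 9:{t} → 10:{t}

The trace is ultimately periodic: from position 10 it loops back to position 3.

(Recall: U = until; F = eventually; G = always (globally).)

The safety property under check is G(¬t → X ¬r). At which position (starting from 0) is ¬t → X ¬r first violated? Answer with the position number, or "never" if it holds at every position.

3

Check ¬t → X ¬r at each position in order: 0 ✓, 1 ✓, 2 ✓.
At position 3 the labels are {} and the next position 4 has {r, t}, so ¬t → X ¬r is false there. This is the first violation.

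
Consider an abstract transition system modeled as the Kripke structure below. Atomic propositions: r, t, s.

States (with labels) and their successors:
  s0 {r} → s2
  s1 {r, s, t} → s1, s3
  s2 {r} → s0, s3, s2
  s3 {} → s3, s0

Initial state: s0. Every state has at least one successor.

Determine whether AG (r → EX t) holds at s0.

No

States satisfying r → EX t: {s1, s3}.
States satisfying AG (r → EX t): ∅.
s0 is reachable from s0 and violates r → EX t, so AG fails at s0.
s0 ∉ Sat(AG (r → EX t)).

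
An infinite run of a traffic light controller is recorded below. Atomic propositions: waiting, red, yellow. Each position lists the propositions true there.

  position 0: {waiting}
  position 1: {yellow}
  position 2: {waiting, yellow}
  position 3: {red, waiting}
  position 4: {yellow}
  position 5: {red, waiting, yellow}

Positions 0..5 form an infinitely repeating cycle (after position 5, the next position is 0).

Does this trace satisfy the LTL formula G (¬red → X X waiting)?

¬red → X X waiting must hold at every position from 0 onward. It fails at position 2, so G (¬red → X X waiting) is false.
Positions where ¬red holds: 0, 1, 2, 4.
Check X X waiting at each: 0→ok, 1→ok, 2→fails, 4→ok.

Violated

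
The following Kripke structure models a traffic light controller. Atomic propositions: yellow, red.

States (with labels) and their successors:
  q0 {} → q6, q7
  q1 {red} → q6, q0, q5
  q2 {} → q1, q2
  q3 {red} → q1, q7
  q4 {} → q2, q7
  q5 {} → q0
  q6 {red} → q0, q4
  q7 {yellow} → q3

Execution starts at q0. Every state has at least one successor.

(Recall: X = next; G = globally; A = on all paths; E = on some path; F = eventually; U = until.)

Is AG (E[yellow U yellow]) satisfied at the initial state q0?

No

States satisfying E[yellow U yellow]: {q7}.
States satisfying AG (E[yellow U yellow]): ∅.
q0 is reachable from q0 and violates E[yellow U yellow], so AG fails at q0.
q0 ∉ Sat(AG (E[yellow U yellow])).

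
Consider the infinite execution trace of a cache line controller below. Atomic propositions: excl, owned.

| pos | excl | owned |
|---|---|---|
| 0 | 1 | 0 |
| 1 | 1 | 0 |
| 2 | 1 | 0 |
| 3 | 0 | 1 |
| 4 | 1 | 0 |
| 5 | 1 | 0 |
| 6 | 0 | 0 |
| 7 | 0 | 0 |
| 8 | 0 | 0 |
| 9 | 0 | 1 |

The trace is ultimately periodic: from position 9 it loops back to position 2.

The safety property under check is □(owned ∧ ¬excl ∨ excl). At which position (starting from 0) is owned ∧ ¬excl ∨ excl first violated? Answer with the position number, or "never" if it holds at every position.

Check owned ∧ ¬excl ∨ excl at each position in order: 0 ✓, 1 ✓, 2 ✓, 3 ✓, 4 ✓, 5 ✓.
At position 6 the labels are {}, so owned ∧ ¬excl ∨ excl is false there. This is the first violation.

6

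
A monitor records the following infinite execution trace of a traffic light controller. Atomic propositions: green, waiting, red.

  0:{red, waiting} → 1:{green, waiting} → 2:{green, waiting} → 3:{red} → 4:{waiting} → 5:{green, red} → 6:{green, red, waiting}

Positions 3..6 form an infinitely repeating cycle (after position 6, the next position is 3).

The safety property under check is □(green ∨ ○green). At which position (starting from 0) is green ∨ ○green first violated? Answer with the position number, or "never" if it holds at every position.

3

Check green ∨ ○green at each position in order: 0 ✓, 1 ✓, 2 ✓.
At position 3 the labels are {red} and the next position 4 has {waiting}, so green ∨ ○green is false there. This is the first violation.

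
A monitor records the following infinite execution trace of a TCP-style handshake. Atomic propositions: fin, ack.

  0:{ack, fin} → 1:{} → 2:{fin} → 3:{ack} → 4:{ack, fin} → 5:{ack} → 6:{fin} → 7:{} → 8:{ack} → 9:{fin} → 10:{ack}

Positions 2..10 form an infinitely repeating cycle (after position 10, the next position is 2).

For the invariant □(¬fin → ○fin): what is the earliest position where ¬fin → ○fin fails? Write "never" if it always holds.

Check ¬fin → ○fin at each position in order: 0 ✓, 1 ✓, 2 ✓, 3 ✓, 4 ✓, 5 ✓, 6 ✓.
At position 7 the labels are {} and the next position 8 has {ack}, so ¬fin → ○fin is false there. This is the first violation.

7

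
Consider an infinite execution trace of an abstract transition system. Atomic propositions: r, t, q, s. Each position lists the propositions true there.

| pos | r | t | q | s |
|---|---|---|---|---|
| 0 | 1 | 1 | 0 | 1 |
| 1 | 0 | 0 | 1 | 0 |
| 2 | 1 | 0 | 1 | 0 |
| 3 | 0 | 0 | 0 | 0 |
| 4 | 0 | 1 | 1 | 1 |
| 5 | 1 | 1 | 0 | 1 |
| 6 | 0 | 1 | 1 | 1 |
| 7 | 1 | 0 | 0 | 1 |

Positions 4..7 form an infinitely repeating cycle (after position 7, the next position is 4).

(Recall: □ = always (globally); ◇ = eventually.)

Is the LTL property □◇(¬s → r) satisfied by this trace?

◇(¬s → r) holds at every position 0..7, and those are all positions ever visited, so □◇(¬s → r) holds.

Holds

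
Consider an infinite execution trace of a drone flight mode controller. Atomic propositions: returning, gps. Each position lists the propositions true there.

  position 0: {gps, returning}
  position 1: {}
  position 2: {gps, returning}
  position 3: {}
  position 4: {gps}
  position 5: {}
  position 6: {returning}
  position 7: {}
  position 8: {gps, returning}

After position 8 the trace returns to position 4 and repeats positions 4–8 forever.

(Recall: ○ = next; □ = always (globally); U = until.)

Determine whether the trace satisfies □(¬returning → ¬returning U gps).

No

¬returning → ¬returning U gps must hold at every position from 0 onward. It fails at position 5, so □(¬returning → ¬returning U gps) is false.
Positions where ¬returning holds: 1, 3, 4, 5, 7.
Check ¬returning U gps at each: 1→ok, 3→ok, 4→ok, 5→fails, 7→ok.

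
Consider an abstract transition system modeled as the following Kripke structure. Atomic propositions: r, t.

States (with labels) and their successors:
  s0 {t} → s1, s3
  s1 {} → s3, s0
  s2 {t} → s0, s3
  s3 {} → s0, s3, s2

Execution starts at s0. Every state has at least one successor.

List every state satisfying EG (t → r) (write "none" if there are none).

States satisfying t → r: {s1, s3}.
States satisfying EG (t → r): {s1, s3}.

{s1, s3}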